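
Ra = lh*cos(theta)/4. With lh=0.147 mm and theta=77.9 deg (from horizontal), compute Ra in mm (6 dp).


Ra = 0.147 * cos(77.9) / 4 = 0.007703 mm


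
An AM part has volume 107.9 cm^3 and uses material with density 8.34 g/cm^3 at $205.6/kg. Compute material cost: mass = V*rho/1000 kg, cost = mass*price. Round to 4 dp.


Mass = 107.9*8.34/1000 = 0.899886 kg
Cost = 0.899886 * 205.6 = 185.0166 $


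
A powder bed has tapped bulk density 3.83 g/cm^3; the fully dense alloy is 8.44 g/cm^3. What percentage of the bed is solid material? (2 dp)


Packing = (3.83/8.44)*100 = 45.38 %


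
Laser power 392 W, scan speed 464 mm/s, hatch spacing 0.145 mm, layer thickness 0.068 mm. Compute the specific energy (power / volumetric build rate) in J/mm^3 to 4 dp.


Build rate = 464 * 0.145 * 0.068 = 4.57504 mm^3/s
SE = 392 / 4.57504 = 85.6823 J/mm^3


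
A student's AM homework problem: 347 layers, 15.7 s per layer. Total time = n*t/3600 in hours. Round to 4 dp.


t = 347 * 15.7 / 3600 = 1.5133 hrs


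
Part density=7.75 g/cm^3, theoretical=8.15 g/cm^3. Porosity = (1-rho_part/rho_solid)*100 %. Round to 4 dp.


Porosity = (1-7.75/8.15)*100 = 4.908 %


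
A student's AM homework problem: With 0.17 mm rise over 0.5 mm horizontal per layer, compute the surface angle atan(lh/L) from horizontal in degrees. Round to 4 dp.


angle = atan(0.17/0.5) = 18.778 degrees


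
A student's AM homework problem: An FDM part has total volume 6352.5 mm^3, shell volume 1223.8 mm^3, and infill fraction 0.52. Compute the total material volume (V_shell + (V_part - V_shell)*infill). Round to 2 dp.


V_infill = (6352.5 - 1223.8) * 0.52 = 2666.92
V_total = 1223.8 + 2666.92 = 3890.72 mm^3


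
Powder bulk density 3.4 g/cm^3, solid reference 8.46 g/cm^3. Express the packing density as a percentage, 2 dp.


Packing = (3.4/8.46)*100 = 40.19 %


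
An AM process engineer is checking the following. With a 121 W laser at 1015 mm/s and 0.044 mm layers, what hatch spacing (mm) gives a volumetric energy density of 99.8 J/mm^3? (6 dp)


h = 121 / (99.8*1015*0.044) = 0.027148 mm


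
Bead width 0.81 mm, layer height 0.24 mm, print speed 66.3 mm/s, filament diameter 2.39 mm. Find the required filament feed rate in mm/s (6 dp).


Q = 0.81 * 0.24 * 66.3 = 12.88872 mm^3/s
A_fil = pi*(2.39/2)^2 = 4.48627285 mm^2
v_feed = 12.88872 / 4.48627285 = 2.872924 mm/s


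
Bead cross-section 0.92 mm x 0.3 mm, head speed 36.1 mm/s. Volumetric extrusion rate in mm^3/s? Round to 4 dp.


Rate = 0.92 * 0.3 * 36.1 = 9.9636 mm^3/s


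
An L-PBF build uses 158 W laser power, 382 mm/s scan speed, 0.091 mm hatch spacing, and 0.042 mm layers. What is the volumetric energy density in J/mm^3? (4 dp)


E = 158 / (382*0.091*0.042) = 108.2189 J/mm^3


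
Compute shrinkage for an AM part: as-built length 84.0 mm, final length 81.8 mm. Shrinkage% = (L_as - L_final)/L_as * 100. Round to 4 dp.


Shrinkage = ((84.0-81.8)/84.0)*100 = 2.619 %


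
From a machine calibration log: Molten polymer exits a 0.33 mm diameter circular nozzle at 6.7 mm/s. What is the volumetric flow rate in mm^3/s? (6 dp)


A = pi*(0.33/2)^2 = 0.08552986 mm^2
Q = 0.08552986 * 6.7 = 0.57305 mm^3/s


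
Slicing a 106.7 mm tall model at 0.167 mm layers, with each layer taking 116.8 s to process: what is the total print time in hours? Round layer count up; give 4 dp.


Layers = ceil(106.7/0.167) = 639
t = 639 * 116.8 / 3600 = 20.732 hrs


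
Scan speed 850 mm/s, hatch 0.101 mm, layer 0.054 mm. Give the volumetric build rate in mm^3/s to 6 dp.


Rate = 850 * 0.101 * 0.054 = 4.6359 mm^3/s


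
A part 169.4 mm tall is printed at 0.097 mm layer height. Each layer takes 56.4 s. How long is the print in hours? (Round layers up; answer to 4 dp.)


Layers = ceil(169.4/0.097) = 1747
t = 1747 * 56.4 / 3600 = 27.3697 hrs


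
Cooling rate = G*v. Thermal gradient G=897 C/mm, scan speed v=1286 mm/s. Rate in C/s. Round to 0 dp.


CR = 897 * 1286 = 1153542 C/s


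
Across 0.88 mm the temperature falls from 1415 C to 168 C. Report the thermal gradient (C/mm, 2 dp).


G = (1415-168)/0.88 = 1417.05 C/mm


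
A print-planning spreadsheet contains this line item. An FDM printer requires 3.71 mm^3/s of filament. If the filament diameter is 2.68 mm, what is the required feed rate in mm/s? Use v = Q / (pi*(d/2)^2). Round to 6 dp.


A = pi*(2.68/2)^2 = 5.641044
v = 3.71 / 5.641044 = 0.65768 mm/s


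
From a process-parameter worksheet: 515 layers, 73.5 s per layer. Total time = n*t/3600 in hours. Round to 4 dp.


t = 515 * 73.5 / 3600 = 10.5146 hrs


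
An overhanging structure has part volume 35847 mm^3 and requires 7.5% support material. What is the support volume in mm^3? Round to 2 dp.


V_support = 35847 * 0.075 = 2688.53 mm^3


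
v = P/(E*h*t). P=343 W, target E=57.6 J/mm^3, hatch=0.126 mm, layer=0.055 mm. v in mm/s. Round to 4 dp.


v = 343 / (57.6*0.126*0.055) = 859.2873 mm/s


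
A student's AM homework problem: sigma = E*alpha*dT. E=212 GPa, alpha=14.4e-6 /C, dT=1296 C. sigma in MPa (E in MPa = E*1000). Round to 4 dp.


sigma = 212*1000 * 14.4e-6 * 1296 = 3956.4288 MPa


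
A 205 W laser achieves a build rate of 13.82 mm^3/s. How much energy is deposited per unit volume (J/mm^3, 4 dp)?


SE = 205 / 13.82 = 14.8336 J/mm^3


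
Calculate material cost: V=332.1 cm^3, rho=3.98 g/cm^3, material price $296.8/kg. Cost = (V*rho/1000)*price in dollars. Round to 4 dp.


Mass = 332.1*3.98/1000 = 1.321758 kg
Cost = 1.321758 * 296.8 = 392.2978 $


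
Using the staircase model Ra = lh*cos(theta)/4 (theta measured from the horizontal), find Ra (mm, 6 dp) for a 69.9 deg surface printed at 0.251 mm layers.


Ra = 0.251 * cos(69.9) / 4 = 0.021565 mm


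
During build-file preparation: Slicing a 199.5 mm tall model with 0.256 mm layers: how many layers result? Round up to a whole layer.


Layers = ceil(199.5/0.256) = 780


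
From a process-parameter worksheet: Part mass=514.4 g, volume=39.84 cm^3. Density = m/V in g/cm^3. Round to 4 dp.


rho = 514.4 / 39.84 = 12.9116 g/cm^3


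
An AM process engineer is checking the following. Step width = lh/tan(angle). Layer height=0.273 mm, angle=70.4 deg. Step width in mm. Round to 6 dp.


step = 0.273 / tan(70.4) = 0.097211 mm


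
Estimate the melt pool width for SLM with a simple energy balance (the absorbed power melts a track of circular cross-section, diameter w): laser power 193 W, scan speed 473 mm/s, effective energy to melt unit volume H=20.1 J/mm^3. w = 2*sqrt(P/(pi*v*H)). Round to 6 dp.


w = 2*sqrt(193/(pi*473*20.1)) = 0.16077 mm


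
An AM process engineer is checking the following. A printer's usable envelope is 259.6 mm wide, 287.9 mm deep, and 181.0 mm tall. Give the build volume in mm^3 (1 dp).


V = 259.6 * 287.9 * 181.0 = 13527730.0 mm^3


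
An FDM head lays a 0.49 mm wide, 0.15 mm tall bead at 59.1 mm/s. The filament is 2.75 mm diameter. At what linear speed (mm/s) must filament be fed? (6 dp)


Q = 0.49 * 0.15 * 59.1 = 4.34385 mm^3/s
A_fil = pi*(2.75/2)^2 = 5.93957361 mm^2
v_feed = 4.34385 / 5.93957361 = 0.73134 mm/s


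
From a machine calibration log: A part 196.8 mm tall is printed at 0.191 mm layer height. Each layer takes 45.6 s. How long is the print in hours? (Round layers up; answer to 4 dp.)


Layers = ceil(196.8/0.191) = 1031
t = 1031 * 45.6 / 3600 = 13.0593 hrs


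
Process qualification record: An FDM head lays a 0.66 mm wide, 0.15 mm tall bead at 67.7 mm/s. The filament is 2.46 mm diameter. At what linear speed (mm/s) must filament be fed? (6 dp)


Q = 0.66 * 0.15 * 67.7 = 6.7023 mm^3/s
A_fil = pi*(2.46/2)^2 = 4.75291553 mm^2
v_feed = 6.7023 / 4.75291553 = 1.410145 mm/s


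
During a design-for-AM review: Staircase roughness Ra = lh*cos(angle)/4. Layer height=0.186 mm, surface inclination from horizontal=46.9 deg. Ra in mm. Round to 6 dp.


Ra = 0.186 * cos(46.9) / 4 = 0.031772 mm


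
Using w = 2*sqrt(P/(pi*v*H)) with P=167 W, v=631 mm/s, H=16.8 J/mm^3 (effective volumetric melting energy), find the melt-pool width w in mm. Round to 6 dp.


w = 2*sqrt(167/(pi*631*16.8)) = 0.141626 mm


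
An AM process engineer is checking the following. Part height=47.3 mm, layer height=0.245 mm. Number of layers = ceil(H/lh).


Layers = ceil(47.3/0.245) = 194


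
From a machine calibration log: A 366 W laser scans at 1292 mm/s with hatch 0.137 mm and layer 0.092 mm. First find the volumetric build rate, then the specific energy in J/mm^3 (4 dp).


Build rate = 1292 * 0.137 * 0.092 = 16.284368 mm^3/s
SE = 366 / 16.284368 = 22.4755 J/mm^3


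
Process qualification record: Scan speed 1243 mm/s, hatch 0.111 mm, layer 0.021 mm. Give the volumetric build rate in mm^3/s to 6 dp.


Rate = 1243 * 0.111 * 0.021 = 2.897433 mm^3/s


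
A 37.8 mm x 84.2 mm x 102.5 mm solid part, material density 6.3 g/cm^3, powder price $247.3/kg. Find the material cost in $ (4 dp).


V = 37.8 * 84.2 * 102.5 = 326232.9 mm^3 = 326.2329 cm^3
Mass = 326.2329 * 6.3 / 1000 = 2.05526727 kg
Cost = 2.05526727 * 247.3 = 508.2676 $


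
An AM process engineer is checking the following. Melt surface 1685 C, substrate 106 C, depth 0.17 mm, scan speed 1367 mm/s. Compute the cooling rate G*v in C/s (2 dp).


G = (1685-106)/0.17 = 9288.23529412 C/mm
CR = 9288.23529412 * 1367 = 12697017.65 C/s


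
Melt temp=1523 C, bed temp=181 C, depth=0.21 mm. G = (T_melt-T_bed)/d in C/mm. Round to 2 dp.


G = (1523-181)/0.21 = 6390.48 C/mm


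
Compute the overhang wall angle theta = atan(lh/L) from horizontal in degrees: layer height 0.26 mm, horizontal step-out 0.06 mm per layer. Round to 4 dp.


angle = atan(0.26/0.06) = 77.0054 degrees


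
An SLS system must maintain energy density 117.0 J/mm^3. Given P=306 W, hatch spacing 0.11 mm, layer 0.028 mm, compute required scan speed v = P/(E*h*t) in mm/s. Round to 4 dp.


v = 306 / (117.0*0.11*0.028) = 849.1508 mm/s


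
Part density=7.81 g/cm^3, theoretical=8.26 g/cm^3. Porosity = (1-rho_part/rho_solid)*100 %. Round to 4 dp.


Porosity = (1-7.81/8.26)*100 = 5.4479 %


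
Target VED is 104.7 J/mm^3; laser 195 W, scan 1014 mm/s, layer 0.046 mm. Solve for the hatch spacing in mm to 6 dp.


h = 195 / (104.7*1014*0.046) = 0.039929 mm


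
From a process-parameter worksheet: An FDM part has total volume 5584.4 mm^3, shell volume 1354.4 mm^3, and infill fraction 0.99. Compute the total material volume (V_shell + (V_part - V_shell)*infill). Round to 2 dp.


V_infill = (5584.4 - 1354.4) * 0.99 = 4187.7
V_total = 1354.4 + 4187.7 = 5542.1 mm^3


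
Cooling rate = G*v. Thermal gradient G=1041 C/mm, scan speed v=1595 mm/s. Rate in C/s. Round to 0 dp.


CR = 1041 * 1595 = 1660395 C/s


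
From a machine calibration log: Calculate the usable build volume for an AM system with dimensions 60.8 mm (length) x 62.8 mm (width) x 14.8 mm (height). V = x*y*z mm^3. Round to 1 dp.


V = 60.8 * 62.8 * 14.8 = 56510.0 mm^3


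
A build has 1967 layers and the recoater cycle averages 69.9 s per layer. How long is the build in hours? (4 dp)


t = 1967 * 69.9 / 3600 = 38.1926 hrs


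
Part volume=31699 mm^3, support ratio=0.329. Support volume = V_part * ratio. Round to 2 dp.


V_support = 31699 * 0.329 = 10428.97 mm^3


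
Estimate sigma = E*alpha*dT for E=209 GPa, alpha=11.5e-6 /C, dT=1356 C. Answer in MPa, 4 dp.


sigma = 209*1000 * 11.5e-6 * 1356 = 3259.146 MPa


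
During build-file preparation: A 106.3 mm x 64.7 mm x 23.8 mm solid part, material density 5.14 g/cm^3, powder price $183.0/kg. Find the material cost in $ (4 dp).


V = 106.3 * 64.7 * 23.8 = 163687.118 mm^3 = 163.687118 cm^3
Mass = 163.687118 * 5.14 / 1000 = 0.84135179 kg
Cost = 0.84135179 * 183.0 = 153.9674 $


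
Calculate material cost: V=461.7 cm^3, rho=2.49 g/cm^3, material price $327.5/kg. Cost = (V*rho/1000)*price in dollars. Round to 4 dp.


Mass = 461.7*2.49/1000 = 1.149633 kg
Cost = 1.149633 * 327.5 = 376.5048 $


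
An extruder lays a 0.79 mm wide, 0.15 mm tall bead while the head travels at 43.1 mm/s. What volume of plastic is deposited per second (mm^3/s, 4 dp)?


Rate = 0.79 * 0.15 * 43.1 = 5.1074 mm^3/s


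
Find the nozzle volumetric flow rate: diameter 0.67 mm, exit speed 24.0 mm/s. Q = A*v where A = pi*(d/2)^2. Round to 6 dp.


A = pi*(0.67/2)^2 = 0.35256524 mm^2
Q = 0.35256524 * 24.0 = 8.461566 mm^3/s


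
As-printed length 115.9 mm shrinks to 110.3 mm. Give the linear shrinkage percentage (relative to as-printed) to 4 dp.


Shrinkage = ((115.9-110.3)/115.9)*100 = 4.8318 %


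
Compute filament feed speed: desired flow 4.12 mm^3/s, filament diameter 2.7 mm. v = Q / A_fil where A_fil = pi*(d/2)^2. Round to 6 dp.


A = pi*(2.7/2)^2 = 5.725553
v = 4.12 / 5.725553 = 0.719581 mm/s


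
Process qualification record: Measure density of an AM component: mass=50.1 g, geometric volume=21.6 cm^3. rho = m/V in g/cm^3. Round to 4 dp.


rho = 50.1 / 21.6 = 2.3194 g/cm^3


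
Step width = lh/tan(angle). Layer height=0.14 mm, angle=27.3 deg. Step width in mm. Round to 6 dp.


step = 0.14 / tan(27.3) = 0.271245 mm


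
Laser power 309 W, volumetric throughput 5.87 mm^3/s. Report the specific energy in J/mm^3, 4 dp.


SE = 309 / 5.87 = 52.6405 J/mm^3


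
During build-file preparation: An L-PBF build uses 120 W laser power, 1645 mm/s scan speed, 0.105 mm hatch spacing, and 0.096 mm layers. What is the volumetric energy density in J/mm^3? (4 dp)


E = 120 / (1645*0.105*0.096) = 7.2369 J/mm^3


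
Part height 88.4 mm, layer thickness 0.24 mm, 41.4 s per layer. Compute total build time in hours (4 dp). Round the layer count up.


Layers = ceil(88.4/0.24) = 369
t = 369 * 41.4 / 3600 = 4.2435 hrs


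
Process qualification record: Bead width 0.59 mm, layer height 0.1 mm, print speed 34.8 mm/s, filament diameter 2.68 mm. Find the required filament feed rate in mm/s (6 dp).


Q = 0.59 * 0.1 * 34.8 = 2.0532 mm^3/s
A_fil = pi*(2.68/2)^2 = 5.64104377 mm^2
v_feed = 2.0532 / 5.64104377 = 0.363975 mm/s


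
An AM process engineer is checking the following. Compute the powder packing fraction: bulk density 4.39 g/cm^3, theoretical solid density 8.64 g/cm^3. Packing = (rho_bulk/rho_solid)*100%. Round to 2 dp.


Packing = (4.39/8.64)*100 = 50.81 %


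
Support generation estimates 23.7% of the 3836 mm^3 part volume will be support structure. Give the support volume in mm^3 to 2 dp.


V_support = 3836 * 0.237 = 909.13 mm^3


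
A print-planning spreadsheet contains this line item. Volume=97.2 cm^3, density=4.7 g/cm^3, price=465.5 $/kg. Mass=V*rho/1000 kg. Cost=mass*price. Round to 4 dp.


Mass = 97.2*4.7/1000 = 0.45684 kg
Cost = 0.45684 * 465.5 = 212.659 $


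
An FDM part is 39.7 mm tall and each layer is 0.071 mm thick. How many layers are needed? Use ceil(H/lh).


Layers = ceil(39.7/0.071) = 560


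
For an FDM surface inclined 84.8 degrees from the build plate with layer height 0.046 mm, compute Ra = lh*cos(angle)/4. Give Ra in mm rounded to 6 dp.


Ra = 0.046 * cos(84.8) / 4 = 0.001042 mm


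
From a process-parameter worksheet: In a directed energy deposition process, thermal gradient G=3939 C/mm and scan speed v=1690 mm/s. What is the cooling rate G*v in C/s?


CR = 3939 * 1690 = 6656910 C/s


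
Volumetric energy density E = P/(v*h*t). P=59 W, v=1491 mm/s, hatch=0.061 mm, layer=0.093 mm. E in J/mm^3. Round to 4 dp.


E = 59 / (1491*0.061*0.093) = 6.9753 J/mm^3


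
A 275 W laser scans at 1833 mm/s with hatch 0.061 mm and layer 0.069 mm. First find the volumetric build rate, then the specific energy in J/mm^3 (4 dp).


Build rate = 1833 * 0.061 * 0.069 = 7.715097 mm^3/s
SE = 275 / 7.715097 = 35.6444 J/mm^3


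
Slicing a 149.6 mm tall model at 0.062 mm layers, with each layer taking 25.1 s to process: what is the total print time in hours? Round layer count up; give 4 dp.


Layers = ceil(149.6/0.062) = 2413
t = 2413 * 25.1 / 3600 = 16.824 hrs


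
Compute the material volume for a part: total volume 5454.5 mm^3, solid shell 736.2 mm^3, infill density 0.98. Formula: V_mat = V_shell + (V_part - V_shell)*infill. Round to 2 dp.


V_infill = (5454.5 - 736.2) * 0.98 = 4623.93
V_total = 736.2 + 4623.93 = 5360.13 mm^3


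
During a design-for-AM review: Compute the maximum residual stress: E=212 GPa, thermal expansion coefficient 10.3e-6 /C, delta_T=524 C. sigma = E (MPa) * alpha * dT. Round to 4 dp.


sigma = 212*1000 * 10.3e-6 * 524 = 1144.2064 MPa


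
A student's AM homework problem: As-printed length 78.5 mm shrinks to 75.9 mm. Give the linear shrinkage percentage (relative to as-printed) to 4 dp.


Shrinkage = ((78.5-75.9)/78.5)*100 = 3.3121 %


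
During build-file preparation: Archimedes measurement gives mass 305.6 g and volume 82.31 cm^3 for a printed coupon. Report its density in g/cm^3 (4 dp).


rho = 305.6 / 82.31 = 3.7128 g/cm^3


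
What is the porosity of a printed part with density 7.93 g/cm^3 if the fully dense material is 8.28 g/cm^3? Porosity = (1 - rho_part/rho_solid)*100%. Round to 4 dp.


Porosity = (1-7.93/8.28)*100 = 4.2271 %


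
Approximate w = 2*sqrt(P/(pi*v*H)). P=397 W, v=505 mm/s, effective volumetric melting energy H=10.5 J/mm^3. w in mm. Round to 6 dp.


w = 2*sqrt(397/(pi*505*10.5)) = 0.308752 mm


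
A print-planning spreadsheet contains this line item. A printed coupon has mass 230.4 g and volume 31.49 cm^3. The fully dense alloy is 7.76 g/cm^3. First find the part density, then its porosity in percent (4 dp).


rho_part = 230.4 / 31.49 = 7.31660845 g/cm^3
Porosity = (1 - 7.31660845/7.76)*100 = 5.7138 %


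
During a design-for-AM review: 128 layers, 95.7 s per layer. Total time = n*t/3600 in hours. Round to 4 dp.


t = 128 * 95.7 / 3600 = 3.4027 hrs


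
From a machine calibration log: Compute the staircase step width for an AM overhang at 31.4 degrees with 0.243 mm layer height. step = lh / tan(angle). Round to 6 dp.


step = 0.243 / tan(31.4) = 0.398098 mm


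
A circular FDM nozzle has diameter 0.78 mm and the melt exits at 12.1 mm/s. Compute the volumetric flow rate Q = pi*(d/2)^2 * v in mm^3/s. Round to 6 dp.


A = pi*(0.78/2)^2 = 0.47783624 mm^2
Q = 0.47783624 * 12.1 = 5.781819 mm^3/s


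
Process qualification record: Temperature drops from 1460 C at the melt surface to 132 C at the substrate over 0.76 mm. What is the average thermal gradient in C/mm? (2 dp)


G = (1460-132)/0.76 = 1747.37 C/mm


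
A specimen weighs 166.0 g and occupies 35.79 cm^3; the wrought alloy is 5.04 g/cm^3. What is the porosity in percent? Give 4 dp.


rho_part = 166.0 / 35.79 = 4.63816709 g/cm^3
Porosity = (1 - 4.63816709/5.04)*100 = 7.9729 %


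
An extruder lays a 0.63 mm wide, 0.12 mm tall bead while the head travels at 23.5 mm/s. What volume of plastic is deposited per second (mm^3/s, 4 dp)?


Rate = 0.63 * 0.12 * 23.5 = 1.7766 mm^3/s


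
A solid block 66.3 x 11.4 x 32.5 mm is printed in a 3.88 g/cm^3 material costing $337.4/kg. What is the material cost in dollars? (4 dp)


V = 66.3 * 11.4 * 32.5 = 24564.15 mm^3 = 24.56415 cm^3
Mass = 24.56415 * 3.88 / 1000 = 0.0953089 kg
Cost = 0.0953089 * 337.4 = 32.1572 $


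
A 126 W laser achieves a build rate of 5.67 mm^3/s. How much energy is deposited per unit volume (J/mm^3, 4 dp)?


SE = 126 / 5.67 = 22.2222 J/mm^3


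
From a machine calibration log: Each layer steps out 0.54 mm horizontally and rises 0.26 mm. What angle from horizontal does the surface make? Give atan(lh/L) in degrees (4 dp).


angle = atan(0.26/0.54) = 25.71 degrees


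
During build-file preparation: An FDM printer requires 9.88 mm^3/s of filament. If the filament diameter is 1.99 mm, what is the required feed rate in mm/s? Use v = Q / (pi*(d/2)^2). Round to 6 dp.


A = pi*(1.99/2)^2 = 3.110255
v = 9.88 / 3.110255 = 3.176588 mm/s


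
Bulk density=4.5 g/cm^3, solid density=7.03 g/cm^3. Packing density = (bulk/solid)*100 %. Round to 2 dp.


Packing = (4.5/7.03)*100 = 64.01 %


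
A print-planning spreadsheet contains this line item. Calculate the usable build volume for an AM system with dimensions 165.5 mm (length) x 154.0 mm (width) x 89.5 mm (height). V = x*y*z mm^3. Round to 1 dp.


V = 165.5 * 154.0 * 89.5 = 2281086.5 mm^3


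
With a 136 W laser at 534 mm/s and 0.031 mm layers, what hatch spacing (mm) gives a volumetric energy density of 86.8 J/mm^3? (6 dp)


h = 136 / (86.8*534*0.031) = 0.094649 mm


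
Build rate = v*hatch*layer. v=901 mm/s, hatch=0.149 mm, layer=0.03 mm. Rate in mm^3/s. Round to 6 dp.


Rate = 901 * 0.149 * 0.03 = 4.02747 mm^3/s


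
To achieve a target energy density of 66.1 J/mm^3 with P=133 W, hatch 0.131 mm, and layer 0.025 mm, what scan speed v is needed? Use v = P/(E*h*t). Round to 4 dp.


v = 133 / (66.1*0.131*0.025) = 614.3826 mm/s


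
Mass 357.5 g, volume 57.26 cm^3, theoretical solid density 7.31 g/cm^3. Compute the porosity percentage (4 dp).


rho_part = 357.5 / 57.26 = 6.24345093 g/cm^3
Porosity = (1 - 6.24345093/7.31)*100 = 14.5903 %


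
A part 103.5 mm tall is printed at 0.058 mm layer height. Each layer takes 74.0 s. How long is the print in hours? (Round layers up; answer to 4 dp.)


Layers = ceil(103.5/0.058) = 1785
t = 1785 * 74.0 / 3600 = 36.6917 hrs


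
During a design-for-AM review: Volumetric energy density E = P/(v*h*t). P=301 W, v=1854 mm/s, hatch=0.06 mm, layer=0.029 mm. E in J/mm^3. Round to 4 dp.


E = 301 / (1854*0.06*0.029) = 93.3056 J/mm^3


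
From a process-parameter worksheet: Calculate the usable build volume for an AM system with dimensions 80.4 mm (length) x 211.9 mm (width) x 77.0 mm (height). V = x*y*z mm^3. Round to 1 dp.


V = 80.4 * 211.9 * 77.0 = 1311830.5 mm^3


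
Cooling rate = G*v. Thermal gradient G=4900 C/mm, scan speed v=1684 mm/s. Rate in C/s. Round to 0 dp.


CR = 4900 * 1684 = 8251600 C/s


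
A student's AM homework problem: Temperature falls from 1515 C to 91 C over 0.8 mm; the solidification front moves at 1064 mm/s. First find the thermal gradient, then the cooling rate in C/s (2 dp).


G = (1515-91)/0.8 = 1780.0 C/mm
CR = 1780.0 * 1064 = 1893920.0 C/s


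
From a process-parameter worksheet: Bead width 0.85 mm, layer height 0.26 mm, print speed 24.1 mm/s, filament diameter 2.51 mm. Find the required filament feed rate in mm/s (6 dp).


Q = 0.85 * 0.26 * 24.1 = 5.3261 mm^3/s
A_fil = pi*(2.51/2)^2 = 4.94808697 mm^2
v_feed = 5.3261 / 4.94808697 = 1.076396 mm/s


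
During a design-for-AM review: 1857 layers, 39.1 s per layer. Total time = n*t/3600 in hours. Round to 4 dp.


t = 1857 * 39.1 / 3600 = 20.1691 hrs


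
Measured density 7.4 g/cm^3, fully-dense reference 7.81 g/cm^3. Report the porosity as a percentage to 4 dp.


Porosity = (1-7.4/7.81)*100 = 5.2497 %


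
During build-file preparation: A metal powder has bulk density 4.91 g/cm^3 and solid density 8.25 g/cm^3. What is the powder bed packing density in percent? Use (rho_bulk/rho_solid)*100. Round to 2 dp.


Packing = (4.91/8.25)*100 = 59.52 %


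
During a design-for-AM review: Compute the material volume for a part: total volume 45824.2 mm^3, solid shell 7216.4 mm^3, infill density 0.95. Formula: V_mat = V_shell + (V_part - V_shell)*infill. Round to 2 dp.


V_infill = (45824.2 - 7216.4) * 0.95 = 36677.41
V_total = 7216.4 + 36677.41 = 43893.81 mm^3


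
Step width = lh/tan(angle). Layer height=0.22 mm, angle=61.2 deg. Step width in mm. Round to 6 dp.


step = 0.22 / tan(61.2) = 0.120946 mm


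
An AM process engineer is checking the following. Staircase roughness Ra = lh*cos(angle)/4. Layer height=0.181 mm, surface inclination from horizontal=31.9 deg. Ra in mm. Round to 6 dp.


Ra = 0.181 * cos(31.9) / 4 = 0.038416 mm


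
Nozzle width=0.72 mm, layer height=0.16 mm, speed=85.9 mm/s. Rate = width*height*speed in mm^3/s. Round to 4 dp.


Rate = 0.72 * 0.16 * 85.9 = 9.8957 mm^3/s


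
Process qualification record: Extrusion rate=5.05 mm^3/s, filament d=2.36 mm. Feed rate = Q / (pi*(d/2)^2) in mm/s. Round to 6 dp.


A = pi*(2.36/2)^2 = 4.374354
v = 5.05 / 4.374354 = 1.154456 mm/s


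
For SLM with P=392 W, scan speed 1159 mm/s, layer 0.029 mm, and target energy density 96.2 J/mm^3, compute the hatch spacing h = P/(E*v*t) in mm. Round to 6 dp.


h = 392 / (96.2*1159*0.029) = 0.121235 mm


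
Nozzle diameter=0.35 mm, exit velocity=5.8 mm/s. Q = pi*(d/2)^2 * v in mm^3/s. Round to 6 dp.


A = pi*(0.35/2)^2 = 0.09621128 mm^2
Q = 0.09621128 * 5.8 = 0.558025 mm^3/s


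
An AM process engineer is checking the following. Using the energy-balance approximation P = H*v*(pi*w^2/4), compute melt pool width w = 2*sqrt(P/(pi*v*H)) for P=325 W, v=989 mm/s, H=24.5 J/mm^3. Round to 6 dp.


w = 2*sqrt(325/(pi*989*24.5)) = 0.130682 mm


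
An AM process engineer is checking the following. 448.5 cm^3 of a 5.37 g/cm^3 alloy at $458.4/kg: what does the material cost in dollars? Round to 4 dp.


Mass = 448.5*5.37/1000 = 2.408445 kg
Cost = 2.408445 * 458.4 = 1104.0312 $


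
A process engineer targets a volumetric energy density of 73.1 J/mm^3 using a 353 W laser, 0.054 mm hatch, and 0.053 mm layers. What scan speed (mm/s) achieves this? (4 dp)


v = 353 / (73.1*0.054*0.053) = 1687.2821 mm/s


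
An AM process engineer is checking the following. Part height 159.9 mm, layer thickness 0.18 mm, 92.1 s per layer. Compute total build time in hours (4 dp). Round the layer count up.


Layers = ceil(159.9/0.18) = 889
t = 889 * 92.1 / 3600 = 22.7436 hrs


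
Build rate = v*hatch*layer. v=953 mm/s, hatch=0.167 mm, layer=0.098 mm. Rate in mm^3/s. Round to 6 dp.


Rate = 953 * 0.167 * 0.098 = 15.596798 mm^3/s


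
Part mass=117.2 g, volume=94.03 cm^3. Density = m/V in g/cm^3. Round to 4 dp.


rho = 117.2 / 94.03 = 1.2464 g/cm^3


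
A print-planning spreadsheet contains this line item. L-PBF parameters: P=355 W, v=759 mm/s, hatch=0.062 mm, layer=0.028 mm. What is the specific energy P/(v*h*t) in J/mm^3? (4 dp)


Build rate = 759 * 0.062 * 0.028 = 1.317624 mm^3/s
SE = 355 / 1.317624 = 269.4244 J/mm^3


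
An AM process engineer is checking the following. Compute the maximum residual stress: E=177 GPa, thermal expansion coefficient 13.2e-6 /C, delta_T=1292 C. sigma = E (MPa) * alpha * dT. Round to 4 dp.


sigma = 177*1000 * 13.2e-6 * 1292 = 3018.6288 MPa


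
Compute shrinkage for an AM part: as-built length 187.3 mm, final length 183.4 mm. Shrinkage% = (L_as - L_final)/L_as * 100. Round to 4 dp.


Shrinkage = ((187.3-183.4)/187.3)*100 = 2.0822 %


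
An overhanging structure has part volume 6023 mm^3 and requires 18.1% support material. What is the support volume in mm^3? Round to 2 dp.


V_support = 6023 * 0.181 = 1090.16 mm^3


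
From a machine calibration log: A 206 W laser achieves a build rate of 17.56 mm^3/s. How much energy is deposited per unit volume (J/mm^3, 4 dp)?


SE = 206 / 17.56 = 11.7312 J/mm^3


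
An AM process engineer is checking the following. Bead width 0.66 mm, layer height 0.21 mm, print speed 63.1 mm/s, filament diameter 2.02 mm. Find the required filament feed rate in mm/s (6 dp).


Q = 0.66 * 0.21 * 63.1 = 8.74566 mm^3/s
A_fil = pi*(2.02/2)^2 = 3.20473867 mm^2
v_feed = 8.74566 / 3.20473867 = 2.728978 mm/s


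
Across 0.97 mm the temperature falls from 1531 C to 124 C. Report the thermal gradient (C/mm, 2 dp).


G = (1531-124)/0.97 = 1450.52 C/mm


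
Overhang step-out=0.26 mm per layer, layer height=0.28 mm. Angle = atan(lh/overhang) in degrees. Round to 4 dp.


angle = atan(0.28/0.26) = 47.1211 degrees


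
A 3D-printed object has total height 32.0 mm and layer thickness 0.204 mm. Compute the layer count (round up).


Layers = ceil(32.0/0.204) = 157


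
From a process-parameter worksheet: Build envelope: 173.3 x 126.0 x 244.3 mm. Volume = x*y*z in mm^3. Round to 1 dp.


V = 173.3 * 126.0 * 244.3 = 5334485.9 mm^3


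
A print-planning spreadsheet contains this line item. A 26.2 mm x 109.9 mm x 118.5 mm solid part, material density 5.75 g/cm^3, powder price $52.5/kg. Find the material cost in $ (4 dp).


V = 26.2 * 109.9 * 118.5 = 341206.53 mm^3 = 341.20653 cm^3
Mass = 341.20653 * 5.75 / 1000 = 1.96193755 kg
Cost = 1.96193755 * 52.5 = 103.0017 $


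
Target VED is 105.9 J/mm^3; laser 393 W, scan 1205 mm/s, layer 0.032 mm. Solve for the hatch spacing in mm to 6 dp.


h = 393 / (105.9*1205*0.032) = 0.096241 mm


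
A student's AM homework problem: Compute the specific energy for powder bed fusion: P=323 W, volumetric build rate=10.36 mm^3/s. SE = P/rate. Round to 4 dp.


SE = 323 / 10.36 = 31.1776 J/mm^3


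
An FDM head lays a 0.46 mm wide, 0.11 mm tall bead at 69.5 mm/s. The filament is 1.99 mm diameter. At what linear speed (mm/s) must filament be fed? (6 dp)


Q = 0.46 * 0.11 * 69.5 = 3.5167 mm^3/s
A_fil = pi*(1.99/2)^2 = 3.11025527 mm^2
v_feed = 3.5167 / 3.11025527 = 1.130679 mm/s


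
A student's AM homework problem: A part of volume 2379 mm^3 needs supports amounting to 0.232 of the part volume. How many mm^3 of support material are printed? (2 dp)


V_support = 2379 * 0.232 = 551.93 mm^3


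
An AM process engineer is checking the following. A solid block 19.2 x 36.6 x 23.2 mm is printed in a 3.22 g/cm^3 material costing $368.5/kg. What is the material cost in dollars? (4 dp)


V = 19.2 * 36.6 * 23.2 = 16303.104 mm^3 = 16.303104 cm^3
Mass = 16.303104 * 3.22 / 1000 = 0.05249599 kg
Cost = 0.05249599 * 368.5 = 19.3448 $


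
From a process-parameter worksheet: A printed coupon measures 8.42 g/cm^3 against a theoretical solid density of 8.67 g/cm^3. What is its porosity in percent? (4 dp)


Porosity = (1-8.42/8.67)*100 = 2.8835 %


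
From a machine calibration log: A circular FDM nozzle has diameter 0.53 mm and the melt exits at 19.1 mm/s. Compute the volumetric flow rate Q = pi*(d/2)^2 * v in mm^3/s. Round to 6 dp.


A = pi*(0.53/2)^2 = 0.22061834 mm^2
Q = 0.22061834 * 19.1 = 4.21381 mm^3/s


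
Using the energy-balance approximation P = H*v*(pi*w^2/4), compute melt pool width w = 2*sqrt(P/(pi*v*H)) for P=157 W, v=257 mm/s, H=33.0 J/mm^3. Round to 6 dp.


w = 2*sqrt(157/(pi*257*33.0)) = 0.153526 mm


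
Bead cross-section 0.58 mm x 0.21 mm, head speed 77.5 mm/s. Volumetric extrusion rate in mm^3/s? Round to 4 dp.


Rate = 0.58 * 0.21 * 77.5 = 9.4395 mm^3/s


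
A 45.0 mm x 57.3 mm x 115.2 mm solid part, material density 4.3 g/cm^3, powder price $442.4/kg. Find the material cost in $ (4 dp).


V = 45.0 * 57.3 * 115.2 = 297043.2 mm^3 = 297.0432 cm^3
Mass = 297.0432 * 4.3 / 1000 = 1.27728576 kg
Cost = 1.27728576 * 442.4 = 565.0712 $


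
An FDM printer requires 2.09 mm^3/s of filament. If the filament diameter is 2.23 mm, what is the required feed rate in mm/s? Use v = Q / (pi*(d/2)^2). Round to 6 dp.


A = pi*(2.23/2)^2 = 3.905707
v = 2.09 / 3.905707 = 0.535114 mm/s


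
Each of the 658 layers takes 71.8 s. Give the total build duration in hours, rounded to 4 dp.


t = 658 * 71.8 / 3600 = 13.1234 hrs


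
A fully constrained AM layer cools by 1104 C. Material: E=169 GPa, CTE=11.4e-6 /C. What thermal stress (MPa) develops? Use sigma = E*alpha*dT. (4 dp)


sigma = 169*1000 * 11.4e-6 * 1104 = 2126.9664 MPa


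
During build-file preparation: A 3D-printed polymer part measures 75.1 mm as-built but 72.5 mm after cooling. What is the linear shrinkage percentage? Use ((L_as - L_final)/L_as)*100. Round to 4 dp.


Shrinkage = ((75.1-72.5)/75.1)*100 = 3.4621 %


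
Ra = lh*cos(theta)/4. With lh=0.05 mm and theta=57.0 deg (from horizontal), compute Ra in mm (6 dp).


Ra = 0.05 * cos(57.0) / 4 = 0.006808 mm


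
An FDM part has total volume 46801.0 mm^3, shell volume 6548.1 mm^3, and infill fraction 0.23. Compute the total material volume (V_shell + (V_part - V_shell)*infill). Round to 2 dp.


V_infill = (46801.0 - 6548.1) * 0.23 = 9258.17
V_total = 6548.1 + 9258.17 = 15806.27 mm^3


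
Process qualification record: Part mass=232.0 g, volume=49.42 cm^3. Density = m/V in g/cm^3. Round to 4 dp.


rho = 232.0 / 49.42 = 4.6945 g/cm^3


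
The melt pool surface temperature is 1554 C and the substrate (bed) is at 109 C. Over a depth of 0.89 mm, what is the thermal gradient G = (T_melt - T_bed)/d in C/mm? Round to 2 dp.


G = (1554-109)/0.89 = 1623.6 C/mm


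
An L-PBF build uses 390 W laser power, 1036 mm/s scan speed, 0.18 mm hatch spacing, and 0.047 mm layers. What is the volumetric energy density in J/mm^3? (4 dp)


E = 390 / (1036*0.18*0.047) = 44.4974 J/mm^3


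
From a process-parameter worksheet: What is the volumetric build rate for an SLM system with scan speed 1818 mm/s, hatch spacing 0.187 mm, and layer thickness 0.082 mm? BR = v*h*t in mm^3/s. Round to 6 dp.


Rate = 1818 * 0.187 * 0.082 = 27.877212 mm^3/s


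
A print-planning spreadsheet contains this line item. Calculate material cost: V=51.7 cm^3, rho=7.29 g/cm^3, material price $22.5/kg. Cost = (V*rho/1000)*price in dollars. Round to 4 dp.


Mass = 51.7*7.29/1000 = 0.376893 kg
Cost = 0.376893 * 22.5 = 8.4801 $


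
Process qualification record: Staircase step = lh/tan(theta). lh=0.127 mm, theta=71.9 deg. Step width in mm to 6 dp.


step = 0.127 / tan(71.9) = 0.04151 mm


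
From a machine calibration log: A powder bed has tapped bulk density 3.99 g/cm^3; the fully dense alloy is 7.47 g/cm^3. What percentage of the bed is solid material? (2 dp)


Packing = (3.99/7.47)*100 = 53.41 %


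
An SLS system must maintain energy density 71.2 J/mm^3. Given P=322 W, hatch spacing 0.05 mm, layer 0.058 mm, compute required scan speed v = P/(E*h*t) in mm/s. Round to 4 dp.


v = 322 / (71.2*0.05*0.058) = 1559.4731 mm/s


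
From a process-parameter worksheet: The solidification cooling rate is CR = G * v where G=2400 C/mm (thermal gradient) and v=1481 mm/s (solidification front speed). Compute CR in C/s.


CR = 2400 * 1481 = 3554400 C/s


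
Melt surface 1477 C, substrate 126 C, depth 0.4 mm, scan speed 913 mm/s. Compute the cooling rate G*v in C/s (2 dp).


G = (1477-126)/0.4 = 3377.5 C/mm
CR = 3377.5 * 913 = 3083657.5 C/s


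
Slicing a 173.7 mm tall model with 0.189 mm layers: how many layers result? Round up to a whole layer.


Layers = ceil(173.7/0.189) = 920


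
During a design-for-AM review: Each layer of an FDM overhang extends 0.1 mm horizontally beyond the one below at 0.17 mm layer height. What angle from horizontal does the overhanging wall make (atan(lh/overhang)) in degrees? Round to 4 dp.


angle = atan(0.17/0.1) = 59.5345 degrees


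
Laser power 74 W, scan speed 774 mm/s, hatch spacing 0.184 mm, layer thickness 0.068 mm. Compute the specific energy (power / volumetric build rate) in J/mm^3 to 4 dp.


Build rate = 774 * 0.184 * 0.068 = 9.684288 mm^3/s
SE = 74 / 9.684288 = 7.6412 J/mm^3


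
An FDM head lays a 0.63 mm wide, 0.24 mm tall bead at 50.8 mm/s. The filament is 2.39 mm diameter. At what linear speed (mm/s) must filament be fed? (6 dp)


Q = 0.63 * 0.24 * 50.8 = 7.68096 mm^3/s
A_fil = pi*(2.39/2)^2 = 4.48627285 mm^2
v_feed = 7.68096 / 4.48627285 = 1.712103 mm/s


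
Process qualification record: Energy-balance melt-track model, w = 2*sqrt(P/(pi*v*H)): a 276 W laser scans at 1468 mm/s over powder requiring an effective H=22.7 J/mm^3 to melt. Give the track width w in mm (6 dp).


w = 2*sqrt(276/(pi*1468*22.7)) = 0.102691 mm


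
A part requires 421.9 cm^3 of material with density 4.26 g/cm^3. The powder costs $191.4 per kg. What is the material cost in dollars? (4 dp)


Mass = 421.9*4.26/1000 = 1.797294 kg
Cost = 1.797294 * 191.4 = 344.0021 $


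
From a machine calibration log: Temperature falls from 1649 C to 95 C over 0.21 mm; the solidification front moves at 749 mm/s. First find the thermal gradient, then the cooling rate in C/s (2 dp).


G = (1649-95)/0.21 = 7400.0 C/mm
CR = 7400.0 * 749 = 5542600.0 C/s


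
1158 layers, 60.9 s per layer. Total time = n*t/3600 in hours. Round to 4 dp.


t = 1158 * 60.9 / 3600 = 19.5895 hrs


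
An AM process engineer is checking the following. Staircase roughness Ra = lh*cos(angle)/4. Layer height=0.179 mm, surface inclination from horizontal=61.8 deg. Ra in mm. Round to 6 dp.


Ra = 0.179 * cos(61.8) / 4 = 0.021147 mm


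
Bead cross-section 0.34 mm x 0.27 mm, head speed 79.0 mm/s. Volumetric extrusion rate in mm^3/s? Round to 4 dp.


Rate = 0.34 * 0.27 * 79.0 = 7.2522 mm^3/s


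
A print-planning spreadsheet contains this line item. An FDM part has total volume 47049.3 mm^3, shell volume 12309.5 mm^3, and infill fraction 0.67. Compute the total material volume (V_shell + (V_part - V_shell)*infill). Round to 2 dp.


V_infill = (47049.3 - 12309.5) * 0.67 = 23275.67
V_total = 12309.5 + 23275.67 = 35585.17 mm^3


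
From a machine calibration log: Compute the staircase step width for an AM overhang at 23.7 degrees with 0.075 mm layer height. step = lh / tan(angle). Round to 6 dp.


step = 0.075 / tan(23.7) = 0.170855 mm


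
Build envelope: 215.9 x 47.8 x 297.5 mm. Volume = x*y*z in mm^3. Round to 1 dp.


V = 215.9 * 47.8 * 297.5 = 3070206.0 mm^3


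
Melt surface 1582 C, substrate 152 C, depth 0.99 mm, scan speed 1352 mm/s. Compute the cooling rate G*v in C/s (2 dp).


G = (1582-152)/0.99 = 1444.44444444 C/mm
CR = 1444.44444444 * 1352 = 1952888.89 C/s


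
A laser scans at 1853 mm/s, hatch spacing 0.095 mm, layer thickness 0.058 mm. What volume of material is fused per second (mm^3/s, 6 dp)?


Rate = 1853 * 0.095 * 0.058 = 10.21003 mm^3/s


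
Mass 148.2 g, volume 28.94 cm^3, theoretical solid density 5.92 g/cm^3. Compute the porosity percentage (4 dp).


rho_part = 148.2 / 28.94 = 5.12093988 g/cm^3
Porosity = (1 - 5.12093988/5.92)*100 = 13.4976 %


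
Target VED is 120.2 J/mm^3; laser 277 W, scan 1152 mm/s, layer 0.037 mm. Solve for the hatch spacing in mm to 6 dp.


h = 277 / (120.2*1152*0.037) = 0.054066 mm


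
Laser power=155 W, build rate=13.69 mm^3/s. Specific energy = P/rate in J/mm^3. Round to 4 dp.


SE = 155 / 13.69 = 11.3221 J/mm^3


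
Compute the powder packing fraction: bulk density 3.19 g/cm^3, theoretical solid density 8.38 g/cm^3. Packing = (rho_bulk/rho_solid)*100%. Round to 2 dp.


Packing = (3.19/8.38)*100 = 38.07 %


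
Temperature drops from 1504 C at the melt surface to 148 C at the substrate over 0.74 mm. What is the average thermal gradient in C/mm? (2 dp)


G = (1504-148)/0.74 = 1832.43 C/mm


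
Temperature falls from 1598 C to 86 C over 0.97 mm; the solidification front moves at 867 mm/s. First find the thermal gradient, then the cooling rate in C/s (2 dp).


G = (1598-86)/0.97 = 1558.7628866 C/mm
CR = 1558.7628866 * 867 = 1351447.42 C/s


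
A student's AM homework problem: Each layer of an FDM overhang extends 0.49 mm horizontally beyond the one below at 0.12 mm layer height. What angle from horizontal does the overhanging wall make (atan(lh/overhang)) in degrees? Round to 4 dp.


angle = atan(0.12/0.49) = 13.7608 degrees


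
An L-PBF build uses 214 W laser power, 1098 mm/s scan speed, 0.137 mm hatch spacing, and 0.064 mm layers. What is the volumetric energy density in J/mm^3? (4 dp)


E = 214 / (1098*0.137*0.064) = 22.2285 J/mm^3


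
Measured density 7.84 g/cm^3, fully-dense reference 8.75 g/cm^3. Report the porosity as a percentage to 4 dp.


Porosity = (1-7.84/8.75)*100 = 10.4 %


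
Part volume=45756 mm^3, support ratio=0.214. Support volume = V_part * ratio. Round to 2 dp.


V_support = 45756 * 0.214 = 9791.78 mm^3


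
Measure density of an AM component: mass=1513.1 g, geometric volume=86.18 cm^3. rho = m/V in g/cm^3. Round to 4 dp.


rho = 1513.1 / 86.18 = 17.5574 g/cm^3
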